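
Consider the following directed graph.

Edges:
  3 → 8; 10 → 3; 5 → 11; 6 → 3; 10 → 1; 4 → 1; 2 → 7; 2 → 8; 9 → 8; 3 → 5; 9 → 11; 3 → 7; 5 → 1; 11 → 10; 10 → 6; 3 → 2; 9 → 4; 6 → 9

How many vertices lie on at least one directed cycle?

A vertex is on a directed cycle iff it belongs to a strongly connected component of size ≥ 2 (or has a self-loop).
The vertices on cycles are {3, 5, 6, 9, 10, 11} — 6 in total.

6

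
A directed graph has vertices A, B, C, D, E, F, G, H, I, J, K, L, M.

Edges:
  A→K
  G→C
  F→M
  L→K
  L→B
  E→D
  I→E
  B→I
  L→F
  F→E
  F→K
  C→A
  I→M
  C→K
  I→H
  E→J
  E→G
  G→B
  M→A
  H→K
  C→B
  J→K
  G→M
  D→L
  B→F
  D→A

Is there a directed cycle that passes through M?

No

M lies on a cycle iff there is a path from M back to itself.
Exploring from M, it never reaches itself; equivalently, its strongly connected component is a singleton.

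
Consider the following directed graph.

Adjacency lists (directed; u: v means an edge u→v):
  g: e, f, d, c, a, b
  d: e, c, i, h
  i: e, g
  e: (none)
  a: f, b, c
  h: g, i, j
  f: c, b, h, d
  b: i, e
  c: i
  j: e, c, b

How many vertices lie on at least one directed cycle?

9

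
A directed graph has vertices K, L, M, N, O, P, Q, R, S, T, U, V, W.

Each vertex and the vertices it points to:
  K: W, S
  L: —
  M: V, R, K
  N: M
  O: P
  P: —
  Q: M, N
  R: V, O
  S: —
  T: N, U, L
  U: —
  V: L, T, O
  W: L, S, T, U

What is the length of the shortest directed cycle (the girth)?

4

For each vertex v, BFS finds the shortest path from v back to v.
The shortest such closed walk is N → M → V → T → N, length 4.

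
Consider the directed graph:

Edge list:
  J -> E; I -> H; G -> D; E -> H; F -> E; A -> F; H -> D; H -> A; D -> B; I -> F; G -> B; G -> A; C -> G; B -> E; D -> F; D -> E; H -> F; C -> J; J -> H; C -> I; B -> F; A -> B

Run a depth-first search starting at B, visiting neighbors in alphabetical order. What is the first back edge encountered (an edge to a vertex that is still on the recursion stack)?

A->B

DFS from B (visiting neighbors in alphabetical order); mark gray on enter, black on exit:
B gray
  E gray
    H gray
      A gray
        A→B: B is gray → back edge
First back edge: A → B.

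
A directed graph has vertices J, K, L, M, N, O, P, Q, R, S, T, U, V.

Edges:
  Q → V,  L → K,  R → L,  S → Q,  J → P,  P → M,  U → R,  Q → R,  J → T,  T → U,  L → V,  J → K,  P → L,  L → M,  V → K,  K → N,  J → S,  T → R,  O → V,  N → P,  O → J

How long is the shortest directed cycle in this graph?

For each vertex v, BFS finds the shortest path from v back to v.
The shortest such closed walk is K → N → P → L → K, length 4.

4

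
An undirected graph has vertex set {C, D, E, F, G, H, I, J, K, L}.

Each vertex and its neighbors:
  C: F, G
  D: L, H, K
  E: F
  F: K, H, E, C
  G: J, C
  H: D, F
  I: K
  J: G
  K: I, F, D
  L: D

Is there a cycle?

Yes

DFS, tracking each vertex's parent; an edge to a visited non-parent vertex closes a cycle.
Start from F:
visit F (parent –)
  visit K (parent F)
    visit I (parent K)
      I–K: parent, skip
    K–F: parent, skip
    visit D (parent K)
      visit L (parent D)
        L–D: parent, skip
      visit H (parent D)
        H–D: parent, skip
        H–F: F visited and ≠ parent → cycle
Cycle: F – K – D – H – F.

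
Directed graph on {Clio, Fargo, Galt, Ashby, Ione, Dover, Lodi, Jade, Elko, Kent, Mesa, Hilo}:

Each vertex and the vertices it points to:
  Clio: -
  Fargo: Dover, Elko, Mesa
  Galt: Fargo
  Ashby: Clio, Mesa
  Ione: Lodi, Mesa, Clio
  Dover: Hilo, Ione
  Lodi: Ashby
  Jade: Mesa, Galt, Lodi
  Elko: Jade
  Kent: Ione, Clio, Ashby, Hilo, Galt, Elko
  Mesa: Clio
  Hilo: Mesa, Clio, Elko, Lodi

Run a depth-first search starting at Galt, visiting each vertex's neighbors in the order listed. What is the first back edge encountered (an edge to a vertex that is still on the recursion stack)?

Jade→Galt

DFS from Galt (visiting each vertex's neighbors in the order listed); mark gray on enter, black on exit:
Galt gray
  Fargo gray
    Dover gray
      Hilo gray
        Mesa gray
          Clio gray
          Clio black
        Mesa black
        Hilo→Clio: Clio black — skip
        Elko gray
          Jade gray
            Jade→Mesa: Mesa black — skip
            Jade→Galt: Galt is gray → back edge
First back edge: Jade → Galt.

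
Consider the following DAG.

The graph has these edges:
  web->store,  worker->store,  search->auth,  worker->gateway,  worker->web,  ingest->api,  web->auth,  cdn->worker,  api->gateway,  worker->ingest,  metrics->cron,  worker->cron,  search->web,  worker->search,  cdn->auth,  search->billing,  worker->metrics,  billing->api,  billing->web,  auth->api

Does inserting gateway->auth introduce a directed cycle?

Adding gateway→auth creates a cycle iff auth can already reach gateway.
Path from auth: auth → api → gateway.
So auth → … → gateway → auth is a cycle.

Yes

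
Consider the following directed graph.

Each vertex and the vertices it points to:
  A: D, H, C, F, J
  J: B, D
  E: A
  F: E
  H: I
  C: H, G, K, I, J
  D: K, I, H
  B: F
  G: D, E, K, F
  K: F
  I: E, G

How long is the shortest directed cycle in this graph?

For each vertex v, BFS finds the shortest path from v back to v.
The shortest such closed walk is A → F → E → A, length 3.

3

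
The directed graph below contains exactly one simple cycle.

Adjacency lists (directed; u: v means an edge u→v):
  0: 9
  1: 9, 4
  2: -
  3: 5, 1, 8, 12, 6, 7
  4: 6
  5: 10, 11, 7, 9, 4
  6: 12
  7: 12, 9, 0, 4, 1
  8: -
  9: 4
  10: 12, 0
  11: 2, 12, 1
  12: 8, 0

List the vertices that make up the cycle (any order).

DFS with gray/black marking from 6:
6 gray
  12 gray
    8 gray
    8 black
    0 gray
      9 gray
        4 gray
          4→6: 6 is gray → back edge
Back edge closes the cycle 6 → 12 → 0 → 9 → 4 → 6; its vertices are {0, 4, 6, 9, 12}.

0, 4, 6, 9, 12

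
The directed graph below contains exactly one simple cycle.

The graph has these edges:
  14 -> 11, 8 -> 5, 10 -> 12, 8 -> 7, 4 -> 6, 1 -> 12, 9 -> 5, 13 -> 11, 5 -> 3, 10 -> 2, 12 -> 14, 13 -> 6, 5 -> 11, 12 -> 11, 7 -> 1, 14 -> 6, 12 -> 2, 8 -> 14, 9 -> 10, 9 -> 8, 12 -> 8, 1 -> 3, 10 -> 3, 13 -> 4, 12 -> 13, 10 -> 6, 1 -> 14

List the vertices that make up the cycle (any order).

1, 7, 8, 12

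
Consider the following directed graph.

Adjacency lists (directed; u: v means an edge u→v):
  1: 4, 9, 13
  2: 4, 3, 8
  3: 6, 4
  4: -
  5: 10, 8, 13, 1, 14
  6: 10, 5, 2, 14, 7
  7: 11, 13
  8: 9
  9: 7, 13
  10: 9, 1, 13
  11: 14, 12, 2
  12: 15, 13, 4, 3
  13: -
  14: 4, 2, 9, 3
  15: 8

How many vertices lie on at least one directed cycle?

A vertex is on a directed cycle iff it belongs to a strongly connected component of size ≥ 2 (or has a self-loop).
The vertices on cycles are {1, 2, 3, 5, 6, 7, 8, 9, 10, 11, 12, 14, 15} — 13 in total.

13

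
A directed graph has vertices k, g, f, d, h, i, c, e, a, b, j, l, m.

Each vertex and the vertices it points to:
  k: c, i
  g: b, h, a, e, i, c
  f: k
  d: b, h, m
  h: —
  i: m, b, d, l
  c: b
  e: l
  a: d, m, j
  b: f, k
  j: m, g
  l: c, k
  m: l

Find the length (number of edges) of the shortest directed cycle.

3

For each vertex v, BFS finds the shortest path from v back to v.
The shortest such closed walk is a → j → g → a, length 3.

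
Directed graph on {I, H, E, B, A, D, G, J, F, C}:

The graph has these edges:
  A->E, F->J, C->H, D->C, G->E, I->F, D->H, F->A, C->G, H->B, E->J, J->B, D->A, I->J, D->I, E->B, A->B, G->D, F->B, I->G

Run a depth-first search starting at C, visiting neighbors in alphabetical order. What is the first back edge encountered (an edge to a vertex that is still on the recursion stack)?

DFS from C (visiting neighbors in alphabetical order); mark gray on enter, black on exit:
C gray
  G gray
    D gray
      A gray
        B gray
        B black
        E gray
          E→B: B black — skip
          J gray
            J→B: B black — skip
          J black
        E black
      A black
      D→C: C is gray → back edge
First back edge: D → C.

D->C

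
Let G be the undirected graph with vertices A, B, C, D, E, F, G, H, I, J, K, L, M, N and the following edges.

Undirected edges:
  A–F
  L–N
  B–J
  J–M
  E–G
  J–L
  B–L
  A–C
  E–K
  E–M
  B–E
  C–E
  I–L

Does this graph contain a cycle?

Yes

DFS, tracking each vertex's parent; an edge to a visited non-parent vertex closes a cycle.
Start from F:
visit F (parent –)
  visit A (parent F)
    visit C (parent A)
      visit E (parent C)
        visit B (parent E)
          visit J (parent B)
            visit M (parent J)
              M–J: parent, skip
              M–E: E visited and ≠ parent → cycle
Cycle: E – B – J – M – E.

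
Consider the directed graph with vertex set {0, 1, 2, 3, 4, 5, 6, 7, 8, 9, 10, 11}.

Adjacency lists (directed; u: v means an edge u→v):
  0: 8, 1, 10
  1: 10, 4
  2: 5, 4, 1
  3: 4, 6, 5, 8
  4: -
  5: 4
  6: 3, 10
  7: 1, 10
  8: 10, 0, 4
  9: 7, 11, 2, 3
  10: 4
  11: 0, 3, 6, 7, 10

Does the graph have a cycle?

DFS with white/gray/black marking, starting from 6:
6 gray
  3 gray
    4 gray
    4 black
    3→6: 6 is gray → back edge
Back edge found, so a cycle exists: 6 → 3 → 6.

Yes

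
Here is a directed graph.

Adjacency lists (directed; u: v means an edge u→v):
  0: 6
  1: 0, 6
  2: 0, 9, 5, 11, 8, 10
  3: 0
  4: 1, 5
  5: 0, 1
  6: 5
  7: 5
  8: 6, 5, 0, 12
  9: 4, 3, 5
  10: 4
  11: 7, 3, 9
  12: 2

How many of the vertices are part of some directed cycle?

7

A vertex is on a directed cycle iff it belongs to a strongly connected component of size ≥ 2 (or has a self-loop).
The vertices on cycles are {0, 1, 2, 5, 6, 8, 12} — 7 in total.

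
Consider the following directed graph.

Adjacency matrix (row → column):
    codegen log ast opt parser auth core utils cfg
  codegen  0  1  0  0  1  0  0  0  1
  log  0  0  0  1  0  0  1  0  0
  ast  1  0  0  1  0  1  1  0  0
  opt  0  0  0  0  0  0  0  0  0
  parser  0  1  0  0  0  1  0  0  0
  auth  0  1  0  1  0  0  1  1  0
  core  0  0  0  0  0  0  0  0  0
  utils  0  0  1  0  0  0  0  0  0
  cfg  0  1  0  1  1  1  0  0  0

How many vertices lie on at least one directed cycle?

6

A vertex is on a directed cycle iff it belongs to a strongly connected component of size ≥ 2 (or has a self-loop).
The vertices on cycles are {ast, cfg, auth, utils, parser, codegen} — 6 in total.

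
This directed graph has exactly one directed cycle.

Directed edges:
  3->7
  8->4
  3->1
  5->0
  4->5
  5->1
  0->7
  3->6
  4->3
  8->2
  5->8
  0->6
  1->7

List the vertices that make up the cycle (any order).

4, 5, 8

DFS with gray/black marking from 5:
5 gray
  0 gray
    6 gray
    6 black
    7 gray
    7 black
  0 black
  1 gray
    1→7: 7 black — skip
  1 black
  8 gray
    4 gray
      3 gray
        3→7: 7 black — skip
        3→1: 1 black — skip
        3→6: 6 black — skip
      3 black
      4→5: 5 is gray → back edge
Back edge closes the cycle 5 → 8 → 4 → 5; its vertices are {4, 5, 8}.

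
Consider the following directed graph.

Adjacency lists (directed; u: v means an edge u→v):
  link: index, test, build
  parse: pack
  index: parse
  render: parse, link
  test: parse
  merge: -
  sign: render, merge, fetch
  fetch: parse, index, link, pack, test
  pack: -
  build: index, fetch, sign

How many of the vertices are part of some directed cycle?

A vertex is on a directed cycle iff it belongs to a strongly connected component of size ≥ 2 (or has a self-loop).
The vertices on cycles are {link, sign, build, fetch, render} — 5 in total.

5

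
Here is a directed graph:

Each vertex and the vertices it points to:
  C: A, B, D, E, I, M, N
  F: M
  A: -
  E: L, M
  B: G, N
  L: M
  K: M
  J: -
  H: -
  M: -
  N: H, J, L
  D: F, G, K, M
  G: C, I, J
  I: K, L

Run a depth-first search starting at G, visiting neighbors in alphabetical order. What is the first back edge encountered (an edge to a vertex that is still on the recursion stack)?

B->G

DFS from G (visiting neighbors in alphabetical order); mark gray on enter, black on exit:
G gray
  C gray
    A gray
    A black
    B gray
      B→G: G is gray → back edge
First back edge: B → G.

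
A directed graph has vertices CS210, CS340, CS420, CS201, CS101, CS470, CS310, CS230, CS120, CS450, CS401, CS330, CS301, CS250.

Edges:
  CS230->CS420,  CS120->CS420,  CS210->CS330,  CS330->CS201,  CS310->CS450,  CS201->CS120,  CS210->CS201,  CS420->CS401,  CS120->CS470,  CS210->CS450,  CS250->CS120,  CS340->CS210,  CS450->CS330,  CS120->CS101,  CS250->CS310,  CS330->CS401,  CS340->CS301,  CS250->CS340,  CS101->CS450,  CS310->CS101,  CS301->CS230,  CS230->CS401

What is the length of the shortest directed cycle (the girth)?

5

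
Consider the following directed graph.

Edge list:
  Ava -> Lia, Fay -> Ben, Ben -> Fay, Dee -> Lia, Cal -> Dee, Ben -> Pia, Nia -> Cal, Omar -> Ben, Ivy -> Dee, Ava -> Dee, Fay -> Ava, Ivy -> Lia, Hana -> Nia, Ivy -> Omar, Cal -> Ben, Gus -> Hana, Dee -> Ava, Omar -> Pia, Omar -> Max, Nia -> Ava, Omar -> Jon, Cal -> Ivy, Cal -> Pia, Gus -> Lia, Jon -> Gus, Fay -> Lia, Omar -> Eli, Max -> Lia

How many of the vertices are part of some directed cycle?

11

A vertex is on a directed cycle iff it belongs to a strongly connected component of size ≥ 2 (or has a self-loop).
The vertices on cycles are {Ava, Ben, Cal, Dee, Fay, Gus, Ivy, Jon, Nia, Hana, Omar} — 11 in total.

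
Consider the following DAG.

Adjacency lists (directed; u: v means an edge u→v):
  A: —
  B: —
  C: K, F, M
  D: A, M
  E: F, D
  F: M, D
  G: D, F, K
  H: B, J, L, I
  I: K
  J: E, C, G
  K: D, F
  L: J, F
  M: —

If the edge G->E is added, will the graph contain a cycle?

No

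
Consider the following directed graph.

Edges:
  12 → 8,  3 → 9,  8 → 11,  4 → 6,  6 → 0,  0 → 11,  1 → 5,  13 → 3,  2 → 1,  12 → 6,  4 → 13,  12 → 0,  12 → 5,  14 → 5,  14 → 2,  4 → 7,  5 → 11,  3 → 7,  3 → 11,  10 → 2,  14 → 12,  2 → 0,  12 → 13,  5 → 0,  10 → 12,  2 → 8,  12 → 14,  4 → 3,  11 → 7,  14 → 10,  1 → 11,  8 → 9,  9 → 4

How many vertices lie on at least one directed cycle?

7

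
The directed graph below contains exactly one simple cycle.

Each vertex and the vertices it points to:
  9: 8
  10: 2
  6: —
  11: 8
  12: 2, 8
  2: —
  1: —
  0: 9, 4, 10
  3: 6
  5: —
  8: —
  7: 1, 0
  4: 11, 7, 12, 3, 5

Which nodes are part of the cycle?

DFS with gray/black marking from 4:
4 gray
  11 gray
    8 gray
    8 black
  11 black
  7 gray
    1 gray
    1 black
    0 gray
      9 gray
        9→8: 8 black — skip
      9 black
      0→4: 4 is gray → back edge
Back edge closes the cycle 4 → 7 → 0 → 4; its vertices are {0, 4, 7}.

0, 4, 7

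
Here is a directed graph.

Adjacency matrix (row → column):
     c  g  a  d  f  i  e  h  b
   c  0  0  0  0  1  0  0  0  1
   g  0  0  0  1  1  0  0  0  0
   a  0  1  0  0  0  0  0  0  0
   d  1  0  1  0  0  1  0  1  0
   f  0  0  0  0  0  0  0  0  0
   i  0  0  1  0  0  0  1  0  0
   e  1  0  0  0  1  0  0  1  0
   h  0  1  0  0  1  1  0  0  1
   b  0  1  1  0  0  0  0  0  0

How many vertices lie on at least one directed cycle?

A vertex is on a directed cycle iff it belongs to a strongly connected component of size ≥ 2 (or has a self-loop).
The vertices on cycles are {a, b, c, d, e, g, h, i} — 8 in total.

8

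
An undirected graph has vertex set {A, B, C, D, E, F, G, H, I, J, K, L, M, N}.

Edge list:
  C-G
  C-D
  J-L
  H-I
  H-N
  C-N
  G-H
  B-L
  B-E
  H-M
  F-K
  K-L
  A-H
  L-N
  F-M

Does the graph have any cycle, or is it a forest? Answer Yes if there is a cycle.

Yes

DFS, tracking each vertex's parent; an edge to a visited non-parent vertex closes a cycle.
Start from A:
visit A (parent –)
  visit H (parent A)
    visit N (parent H)
      N–H: parent, skip
      visit C (parent N)
        visit G (parent C)
          G–H: H visited and ≠ parent → cycle
Cycle: H – N – C – G – H.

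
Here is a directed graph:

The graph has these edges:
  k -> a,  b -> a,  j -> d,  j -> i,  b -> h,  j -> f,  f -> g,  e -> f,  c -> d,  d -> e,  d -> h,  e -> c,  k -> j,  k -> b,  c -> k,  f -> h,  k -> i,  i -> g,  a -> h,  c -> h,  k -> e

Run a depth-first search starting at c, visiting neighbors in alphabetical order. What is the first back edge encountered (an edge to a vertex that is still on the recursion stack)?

DFS from c (visiting neighbors in alphabetical order); mark gray on enter, black on exit:
c gray
  d gray
    e gray
      e→c: c is gray → back edge
First back edge: e → c.

e->c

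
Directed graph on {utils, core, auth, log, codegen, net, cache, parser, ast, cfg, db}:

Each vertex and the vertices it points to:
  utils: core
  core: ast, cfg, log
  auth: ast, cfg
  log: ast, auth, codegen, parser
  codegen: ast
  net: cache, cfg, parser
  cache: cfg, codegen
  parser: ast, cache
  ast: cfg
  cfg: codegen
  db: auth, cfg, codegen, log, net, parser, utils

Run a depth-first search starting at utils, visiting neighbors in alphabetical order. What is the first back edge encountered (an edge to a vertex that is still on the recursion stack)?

DFS from utils (visiting neighbors in alphabetical order); mark gray on enter, black on exit:
utils gray
  core gray
    ast gray
      cfg gray
        codegen gray
          codegen→ast: ast is gray → back edge
First back edge: codegen → ast.

codegen->ast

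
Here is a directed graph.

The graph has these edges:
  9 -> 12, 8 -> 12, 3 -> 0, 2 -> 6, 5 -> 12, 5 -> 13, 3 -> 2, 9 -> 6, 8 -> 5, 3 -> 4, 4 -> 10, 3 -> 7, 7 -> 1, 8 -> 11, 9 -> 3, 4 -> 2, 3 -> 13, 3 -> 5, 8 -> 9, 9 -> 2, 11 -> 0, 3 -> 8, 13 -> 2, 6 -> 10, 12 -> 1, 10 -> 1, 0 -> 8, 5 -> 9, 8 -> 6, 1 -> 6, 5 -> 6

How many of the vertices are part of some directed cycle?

A vertex is on a directed cycle iff it belongs to a strongly connected component of size ≥ 2 (or has a self-loop).
The vertices on cycles are {0, 1, 3, 5, 6, 8, 9, 10, 11} — 9 in total.

9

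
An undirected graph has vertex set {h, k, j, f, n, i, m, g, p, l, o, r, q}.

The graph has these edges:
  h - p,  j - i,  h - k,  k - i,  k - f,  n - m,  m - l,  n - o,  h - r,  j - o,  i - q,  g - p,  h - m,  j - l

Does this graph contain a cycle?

Yes

DFS, tracking each vertex's parent; an edge to a visited non-parent vertex closes a cycle.
Start from g:
visit g (parent –)
  visit p (parent g)
    visit h (parent p)
      visit k (parent h)
        visit i (parent k)
          i–k: parent, skip
          visit q (parent i)
            q–i: parent, skip
          visit j (parent i)
            visit l (parent j)
              visit m (parent l)
                m–l: parent, skip
                visit n (parent m)
                  n–m: parent, skip
                  visit o (parent n)
                    o–n: parent, skip
                    o–j: j visited and ≠ parent → cycle
Cycle: j – l – m – n – o – j.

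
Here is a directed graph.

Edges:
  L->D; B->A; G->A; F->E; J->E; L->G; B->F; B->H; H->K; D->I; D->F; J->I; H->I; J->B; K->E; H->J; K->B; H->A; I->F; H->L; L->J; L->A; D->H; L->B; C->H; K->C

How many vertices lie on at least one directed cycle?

A vertex is on a directed cycle iff it belongs to a strongly connected component of size ≥ 2 (or has a self-loop).
The vertices on cycles are {B, C, D, H, J, K, L} — 7 in total.

7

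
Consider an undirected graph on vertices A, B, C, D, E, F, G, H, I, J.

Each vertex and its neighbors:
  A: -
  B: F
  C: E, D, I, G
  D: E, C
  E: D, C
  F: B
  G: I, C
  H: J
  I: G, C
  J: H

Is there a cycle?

Yes

DFS, tracking each vertex's parent; an edge to a visited non-parent vertex closes a cycle.
Start from F:
visit F (parent –)
  visit B (parent F)
    B–F: parent, skip
visit A (parent –)
visit C (parent –)
  visit E (parent C)
    visit D (parent E)
      D–E: parent, skip
      D–C: C visited and ≠ parent → cycle
Cycle: C – E – D – C.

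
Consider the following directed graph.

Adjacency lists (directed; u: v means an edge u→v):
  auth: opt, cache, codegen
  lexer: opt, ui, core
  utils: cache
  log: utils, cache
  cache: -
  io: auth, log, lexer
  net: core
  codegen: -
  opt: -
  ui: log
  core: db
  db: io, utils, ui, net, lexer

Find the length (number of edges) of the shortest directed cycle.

3

For each vertex v, BFS finds the shortest path from v back to v.
The shortest such closed walk is lexer → core → db → lexer, length 3.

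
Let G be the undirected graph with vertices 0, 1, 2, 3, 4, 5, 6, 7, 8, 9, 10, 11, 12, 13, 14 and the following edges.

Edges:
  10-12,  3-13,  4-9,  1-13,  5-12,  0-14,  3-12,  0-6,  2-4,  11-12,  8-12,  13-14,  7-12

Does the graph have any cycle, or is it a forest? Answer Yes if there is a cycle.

No

DFS, tracking each vertex's parent; an edge to a visited non-parent vertex closes a cycle.
Start from 12:
visit 12 (parent –)
  visit 8 (parent 12)
    8–12: parent, skip
  visit 10 (parent 12)
    10–12: parent, skip
  visit 11 (parent 12)
    11–12: parent, skip
  visit 7 (parent 12)
    7–12: parent, skip
  visit 3 (parent 12)
    visit 13 (parent 3)
      visit 14 (parent 13)
        14–13: parent, skip
        visit 0 (parent 14)
          visit 6 (parent 0)
            6–0: parent, skip
          0–14: parent, skip
      13–3: parent, skip
      visit 1 (parent 13)
        1–13: parent, skip
    3–12: parent, skip
  visit 5 (parent 12)
    5–12: parent, skip
visit 2 (parent –)
  visit 4 (parent 2)
    4–2: parent, skip
    visit 9 (parent 4)
      9–4: parent, skip
No non-parent visited neighbor found — the graph is a forest.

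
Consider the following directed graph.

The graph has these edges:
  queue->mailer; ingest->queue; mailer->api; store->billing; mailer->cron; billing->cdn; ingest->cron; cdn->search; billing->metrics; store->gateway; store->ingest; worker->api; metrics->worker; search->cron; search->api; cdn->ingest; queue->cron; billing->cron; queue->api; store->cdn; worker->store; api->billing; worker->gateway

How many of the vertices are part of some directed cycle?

A vertex is on a directed cycle iff it belongs to a strongly connected component of size ≥ 2 (or has a self-loop).
The vertices on cycles are {api, cdn, queue, store, ingest, mailer, search, worker, billing, metrics} — 10 in total.

10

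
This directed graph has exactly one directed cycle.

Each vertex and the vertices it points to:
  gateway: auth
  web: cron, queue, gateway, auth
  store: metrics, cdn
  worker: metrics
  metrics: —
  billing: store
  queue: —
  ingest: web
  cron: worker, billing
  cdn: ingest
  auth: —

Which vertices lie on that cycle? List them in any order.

cdn, web, cron, store, ingest, billing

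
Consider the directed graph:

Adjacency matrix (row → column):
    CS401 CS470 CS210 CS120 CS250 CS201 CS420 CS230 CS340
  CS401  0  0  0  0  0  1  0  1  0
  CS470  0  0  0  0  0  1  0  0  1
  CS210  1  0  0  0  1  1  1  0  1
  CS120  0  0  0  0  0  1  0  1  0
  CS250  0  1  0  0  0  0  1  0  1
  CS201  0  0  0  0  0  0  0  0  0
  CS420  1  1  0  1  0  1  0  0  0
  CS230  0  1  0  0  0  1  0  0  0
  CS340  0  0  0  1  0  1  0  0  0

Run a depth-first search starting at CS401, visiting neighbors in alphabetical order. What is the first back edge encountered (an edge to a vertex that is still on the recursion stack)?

CS120→CS230

DFS from CS401 (visiting neighbors in alphabetical order); mark gray on enter, black on exit:
CS401 gray
  CS201 gray
  CS201 black
  CS230 gray
    CS230→CS201: CS201 black — skip
    CS470 gray
      CS470→CS201: CS201 black — skip
      CS340 gray
        CS120 gray
          CS120→CS201: CS201 black — skip
          CS120→CS230: CS230 is gray → back edge
First back edge: CS120 → CS230.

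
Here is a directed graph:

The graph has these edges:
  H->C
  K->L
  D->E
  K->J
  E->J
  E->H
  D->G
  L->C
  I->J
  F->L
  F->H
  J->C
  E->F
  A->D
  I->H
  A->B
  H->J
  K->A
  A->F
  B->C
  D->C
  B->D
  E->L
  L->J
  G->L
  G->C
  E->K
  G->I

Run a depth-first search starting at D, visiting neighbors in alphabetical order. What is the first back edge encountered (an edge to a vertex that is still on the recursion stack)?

DFS from D (visiting neighbors in alphabetical order); mark gray on enter, black on exit:
D gray
  C gray
  C black
  E gray
    F gray
      H gray
        H→C: C black — skip
        J gray
          J→C: C black — skip
        J black
      H black
      L gray
        L→C: C black — skip
        L→J: J black — skip
      L black
    F black
    E→H: H black — skip
    E→J: J black — skip
    K gray
      A gray
        B gray
          B→C: C black — skip
          B→D: D is gray → back edge
First back edge: B → D.

B→D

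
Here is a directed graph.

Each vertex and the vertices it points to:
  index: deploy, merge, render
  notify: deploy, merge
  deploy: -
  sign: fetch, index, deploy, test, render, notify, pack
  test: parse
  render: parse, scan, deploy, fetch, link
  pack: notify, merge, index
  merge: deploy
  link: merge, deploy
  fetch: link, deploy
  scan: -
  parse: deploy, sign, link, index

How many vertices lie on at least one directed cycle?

6

A vertex is on a directed cycle iff it belongs to a strongly connected component of size ≥ 2 (or has a self-loop).
The vertices on cycles are {pack, sign, test, index, parse, render} — 6 in total.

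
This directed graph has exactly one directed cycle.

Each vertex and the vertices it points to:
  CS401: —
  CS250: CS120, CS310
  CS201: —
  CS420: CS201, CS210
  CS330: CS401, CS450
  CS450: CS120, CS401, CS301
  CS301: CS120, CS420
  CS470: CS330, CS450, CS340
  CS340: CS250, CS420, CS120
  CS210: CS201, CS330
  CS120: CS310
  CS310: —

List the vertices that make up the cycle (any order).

DFS with gray/black marking from CS330:
CS330 gray
  CS401 gray
  CS401 black
  CS450 gray
    CS120 gray
      CS310 gray
      CS310 black
    CS120 black
    CS450→CS401: CS401 black — skip
    CS301 gray
      CS301→CS120: CS120 black — skip
      CS420 gray
        CS201 gray
        CS201 black
        CS210 gray
          CS210→CS201: CS201 black — skip
          CS210→CS330: CS330 is gray → back edge
Back edge closes the cycle CS330 → CS450 → CS301 → CS420 → CS210 → CS330; its vertices are {CS210, CS301, CS330, CS420, CS450}.

CS210, CS301, CS330, CS420, CS450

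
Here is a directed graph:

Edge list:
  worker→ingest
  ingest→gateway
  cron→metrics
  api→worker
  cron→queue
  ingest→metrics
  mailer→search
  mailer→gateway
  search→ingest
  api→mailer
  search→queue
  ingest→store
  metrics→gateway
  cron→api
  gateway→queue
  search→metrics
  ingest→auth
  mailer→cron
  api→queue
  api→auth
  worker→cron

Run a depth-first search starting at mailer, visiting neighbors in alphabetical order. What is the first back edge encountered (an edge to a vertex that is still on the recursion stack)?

DFS from mailer (visiting neighbors in alphabetical order); mark gray on enter, black on exit:
mailer gray
  cron gray
    api gray
      auth gray
      auth black
      api→mailer: mailer is gray → back edge
First back edge: api → mailer.

api->mailer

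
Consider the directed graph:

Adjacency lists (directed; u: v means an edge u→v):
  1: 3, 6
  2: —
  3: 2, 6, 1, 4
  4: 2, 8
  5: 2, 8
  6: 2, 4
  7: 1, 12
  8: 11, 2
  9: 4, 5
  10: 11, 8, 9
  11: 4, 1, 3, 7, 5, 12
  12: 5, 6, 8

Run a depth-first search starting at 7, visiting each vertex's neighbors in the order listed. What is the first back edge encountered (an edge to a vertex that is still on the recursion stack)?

DFS from 7 (visiting each vertex's neighbors in the order listed); mark gray on enter, black on exit:
7 gray
  1 gray
    3 gray
      2 gray
      2 black
      6 gray
        6→2: 2 black — skip
        4 gray
          4→2: 2 black — skip
          8 gray
            11 gray
              11→4: 4 is gray → back edge
First back edge: 11 → 4.

11→4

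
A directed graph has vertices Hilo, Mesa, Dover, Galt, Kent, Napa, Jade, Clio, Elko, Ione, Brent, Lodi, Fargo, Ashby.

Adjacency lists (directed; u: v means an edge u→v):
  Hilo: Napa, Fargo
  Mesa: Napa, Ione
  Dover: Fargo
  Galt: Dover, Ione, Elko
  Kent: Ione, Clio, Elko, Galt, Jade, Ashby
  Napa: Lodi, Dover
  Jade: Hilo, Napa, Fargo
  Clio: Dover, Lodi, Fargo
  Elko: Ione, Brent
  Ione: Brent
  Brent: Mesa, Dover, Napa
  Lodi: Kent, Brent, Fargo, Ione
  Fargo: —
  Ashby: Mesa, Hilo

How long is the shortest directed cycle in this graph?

For each vertex v, BFS finds the shortest path from v back to v.
The shortest such closed walk is Kent → Clio → Lodi → Kent, length 3.

3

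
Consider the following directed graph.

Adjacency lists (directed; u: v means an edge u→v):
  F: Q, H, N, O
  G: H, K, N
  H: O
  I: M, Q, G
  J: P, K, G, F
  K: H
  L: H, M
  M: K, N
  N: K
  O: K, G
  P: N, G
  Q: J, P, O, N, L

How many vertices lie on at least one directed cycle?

8

A vertex is on a directed cycle iff it belongs to a strongly connected component of size ≥ 2 (or has a self-loop).
The vertices on cycles are {F, G, H, J, K, N, O, Q} — 8 in total.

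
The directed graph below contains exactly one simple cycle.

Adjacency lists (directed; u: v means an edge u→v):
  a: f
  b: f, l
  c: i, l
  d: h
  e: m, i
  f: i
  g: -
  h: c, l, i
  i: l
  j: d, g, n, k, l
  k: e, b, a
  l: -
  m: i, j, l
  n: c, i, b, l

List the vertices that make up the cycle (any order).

DFS with gray/black marking from j:
j gray
  d gray
    h gray
      c gray
        i gray
          l gray
          l black
        i black
        c→l: l black — skip
      c black
      h→l: l black — skip
      h→i: i black — skip
    h black
  d black
  g gray
  g black
  n gray
    n→c: c black — skip
    n→i: i black — skip
    b gray
      f gray
        f→i: i black — skip
      f black
      b→l: l black — skip
    b black
    n→l: l black — skip
  n black
  k gray
    e gray
      m gray
        m→i: i black — skip
        m→j: j is gray → back edge
Back edge closes the cycle j → k → e → m → j; its vertices are {e, j, k, m}.

e, j, k, m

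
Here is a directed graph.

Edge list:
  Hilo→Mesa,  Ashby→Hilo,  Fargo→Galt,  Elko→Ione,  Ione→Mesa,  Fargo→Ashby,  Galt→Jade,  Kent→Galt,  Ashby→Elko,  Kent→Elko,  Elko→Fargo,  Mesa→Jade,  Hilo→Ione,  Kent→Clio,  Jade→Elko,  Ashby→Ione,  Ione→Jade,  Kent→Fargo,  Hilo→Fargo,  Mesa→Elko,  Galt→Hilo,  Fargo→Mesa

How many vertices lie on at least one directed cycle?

A vertex is on a directed cycle iff it belongs to a strongly connected component of size ≥ 2 (or has a self-loop).
The vertices on cycles are {Elko, Galt, Hilo, Ione, Jade, Mesa, Ashby, Fargo} — 8 in total.

8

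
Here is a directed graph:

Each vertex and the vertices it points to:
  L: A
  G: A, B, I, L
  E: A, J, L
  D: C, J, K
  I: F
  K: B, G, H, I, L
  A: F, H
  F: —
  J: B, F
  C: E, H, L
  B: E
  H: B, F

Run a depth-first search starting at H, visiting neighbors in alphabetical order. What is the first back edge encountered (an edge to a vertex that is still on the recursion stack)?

A→H

DFS from H (visiting neighbors in alphabetical order); mark gray on enter, black on exit:
H gray
  B gray
    E gray
      A gray
        F gray
        F black
        A→H: H is gray → back edge
First back edge: A → H.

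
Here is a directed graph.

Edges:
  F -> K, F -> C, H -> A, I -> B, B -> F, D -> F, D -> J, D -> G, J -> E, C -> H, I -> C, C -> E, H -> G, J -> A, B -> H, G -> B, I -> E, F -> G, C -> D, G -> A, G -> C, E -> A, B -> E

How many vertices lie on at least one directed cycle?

6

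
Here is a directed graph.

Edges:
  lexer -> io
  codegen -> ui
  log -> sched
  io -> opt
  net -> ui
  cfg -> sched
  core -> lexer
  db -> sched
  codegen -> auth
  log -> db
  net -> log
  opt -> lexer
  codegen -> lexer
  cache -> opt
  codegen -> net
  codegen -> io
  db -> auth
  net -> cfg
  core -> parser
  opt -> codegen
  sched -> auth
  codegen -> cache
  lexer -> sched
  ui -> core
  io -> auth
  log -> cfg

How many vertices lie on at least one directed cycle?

A vertex is on a directed cycle iff it belongs to a strongly connected component of size ≥ 2 (or has a self-loop).
The vertices on cycles are {io, ui, net, opt, core, cache, lexer, codegen} — 8 in total.

8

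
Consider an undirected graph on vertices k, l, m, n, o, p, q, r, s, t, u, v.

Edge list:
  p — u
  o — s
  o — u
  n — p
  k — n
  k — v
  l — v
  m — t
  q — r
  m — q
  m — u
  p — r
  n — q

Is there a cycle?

Yes

DFS, tracking each vertex's parent; an edge to a visited non-parent vertex closes a cycle.
Start from o:
visit o (parent –)
  visit u (parent o)
    visit m (parent u)
      m–u: parent, skip
      visit t (parent m)
        t–m: parent, skip
      visit q (parent m)
        visit n (parent q)
          n–q: parent, skip
          visit p (parent n)
            visit r (parent p)
              r–q: q visited and ≠ parent → cycle
Cycle: q – n – p – r – q.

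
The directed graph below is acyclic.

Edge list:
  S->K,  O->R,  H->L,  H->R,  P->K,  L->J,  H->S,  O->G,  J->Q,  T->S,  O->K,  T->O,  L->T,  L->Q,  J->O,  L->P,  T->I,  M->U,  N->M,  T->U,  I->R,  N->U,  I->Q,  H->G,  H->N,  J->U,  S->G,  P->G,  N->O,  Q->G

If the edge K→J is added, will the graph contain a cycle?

Yes

Adding K→J creates a cycle iff J can already reach K.
Path from J: J → O → K.
So J → … → K → J is a cycle.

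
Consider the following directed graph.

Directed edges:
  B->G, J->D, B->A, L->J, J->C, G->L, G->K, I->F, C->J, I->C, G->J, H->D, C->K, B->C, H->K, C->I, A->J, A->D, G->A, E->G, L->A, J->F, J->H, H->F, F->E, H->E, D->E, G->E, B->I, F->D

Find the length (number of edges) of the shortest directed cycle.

2

For each vertex v, BFS finds the shortest path from v back to v.
The shortest such closed walk is C → I → C, length 2.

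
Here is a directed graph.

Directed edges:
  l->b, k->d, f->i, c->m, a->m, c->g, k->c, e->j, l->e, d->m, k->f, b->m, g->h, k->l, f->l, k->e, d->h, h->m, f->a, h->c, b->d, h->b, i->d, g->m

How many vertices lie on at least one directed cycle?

5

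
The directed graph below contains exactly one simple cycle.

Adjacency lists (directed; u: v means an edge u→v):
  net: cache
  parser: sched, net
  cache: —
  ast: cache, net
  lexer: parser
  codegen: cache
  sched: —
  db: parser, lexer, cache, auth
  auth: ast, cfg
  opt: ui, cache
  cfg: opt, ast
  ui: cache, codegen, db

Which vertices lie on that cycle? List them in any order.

DFS with gray/black marking from db:
db gray
  parser gray
    sched gray
    sched black
    net gray
      cache gray
      cache black
    net black
  parser black
  lexer gray
    lexer→parser: parser black — skip
  lexer black
  db→cache: cache black — skip
  auth gray
    ast gray
      ast→cache: cache black — skip
      ast→net: net black — skip
    ast black
    cfg gray
      opt gray
        ui gray
          ui→cache: cache black — skip
          codegen gray
            codegen→cache: cache black — skip
          codegen black
          ui→db: db is gray → back edge
Back edge closes the cycle db → auth → cfg → opt → ui → db; its vertices are {db, ui, cfg, opt, auth}.

db, ui, cfg, opt, auth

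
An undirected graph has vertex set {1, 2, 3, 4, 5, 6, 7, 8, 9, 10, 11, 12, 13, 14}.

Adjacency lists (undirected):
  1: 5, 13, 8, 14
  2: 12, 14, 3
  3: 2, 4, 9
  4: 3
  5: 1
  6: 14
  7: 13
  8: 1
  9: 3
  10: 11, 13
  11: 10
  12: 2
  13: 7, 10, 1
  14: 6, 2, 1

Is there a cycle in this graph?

DFS, tracking each vertex's parent; an edge to a visited non-parent vertex closes a cycle.
Start from 3:
visit 3 (parent –)
  visit 2 (parent 3)
    visit 12 (parent 2)
      12–2: parent, skip
    visit 14 (parent 2)
      visit 6 (parent 14)
        6–14: parent, skip
      14–2: parent, skip
      visit 1 (parent 14)
        visit 5 (parent 1)
          5–1: parent, skip
        visit 13 (parent 1)
          visit 7 (parent 13)
            7–13: parent, skip
          visit 10 (parent 13)
            visit 11 (parent 10)
              11–10: parent, skip
            10–13: parent, skip
          13–1: parent, skip
        visit 8 (parent 1)
          8–1: parent, skip
        1–14: parent, skip
    2–3: parent, skip
  visit 4 (parent 3)
    4–3: parent, skip
  visit 9 (parent 3)
    9–3: parent, skip
No non-parent visited neighbor found — the graph is a forest.

No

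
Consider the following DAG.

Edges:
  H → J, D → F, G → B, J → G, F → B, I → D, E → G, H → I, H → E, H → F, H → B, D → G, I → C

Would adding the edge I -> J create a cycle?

No

Adding I→J creates a cycle iff J can already reach I.
Explore from J: no path reaches I. The graph stays acyclic.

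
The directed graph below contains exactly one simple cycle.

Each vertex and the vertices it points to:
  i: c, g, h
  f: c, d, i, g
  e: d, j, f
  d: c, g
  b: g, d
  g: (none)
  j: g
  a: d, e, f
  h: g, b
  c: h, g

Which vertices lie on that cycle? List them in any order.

DFS with gray/black marking from c:
c gray
  h gray
    g gray
    g black
    b gray
      b→g: g black — skip
      d gray
        d→c: c is gray → back edge
Back edge closes the cycle c → h → b → d → c; its vertices are {b, c, d, h}.

b, c, d, h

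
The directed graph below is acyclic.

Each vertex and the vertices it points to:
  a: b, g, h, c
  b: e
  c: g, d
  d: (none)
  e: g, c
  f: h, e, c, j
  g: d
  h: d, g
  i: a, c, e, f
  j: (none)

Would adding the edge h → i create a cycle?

Adding h→i creates a cycle iff i can already reach h.
Path from i: i → a → h.
So i → … → h → i is a cycle.

Yes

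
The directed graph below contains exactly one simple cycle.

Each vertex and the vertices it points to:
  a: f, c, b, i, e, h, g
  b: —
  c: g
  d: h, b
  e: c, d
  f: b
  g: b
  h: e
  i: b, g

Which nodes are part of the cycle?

d, e, h

DFS with gray/black marking from e:
e gray
  c gray
    g gray
      b gray
      b black
    g black
  c black
  d gray
    h gray
      h→e: e is gray → back edge
Back edge closes the cycle e → d → h → e; its vertices are {d, e, h}.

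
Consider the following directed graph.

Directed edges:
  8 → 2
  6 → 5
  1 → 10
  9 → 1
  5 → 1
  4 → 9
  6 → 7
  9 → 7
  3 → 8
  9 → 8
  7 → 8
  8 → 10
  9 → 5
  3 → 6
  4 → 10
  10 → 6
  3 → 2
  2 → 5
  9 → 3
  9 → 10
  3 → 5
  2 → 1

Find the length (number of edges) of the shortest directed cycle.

For each vertex v, BFS finds the shortest path from v back to v.
The shortest such closed walk is 10 → 6 → 5 → 1 → 10, length 4.

4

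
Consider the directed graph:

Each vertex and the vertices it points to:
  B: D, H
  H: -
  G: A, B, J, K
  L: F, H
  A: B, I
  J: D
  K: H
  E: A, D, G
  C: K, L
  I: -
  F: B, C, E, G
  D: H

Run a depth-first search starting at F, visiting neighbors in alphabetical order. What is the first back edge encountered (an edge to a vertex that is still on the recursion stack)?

DFS from F (visiting neighbors in alphabetical order); mark gray on enter, black on exit:
F gray
  B gray
    D gray
      H gray
      H black
    D black
    B→H: H black — skip
  B black
  C gray
    K gray
      K→H: H black — skip
    K black
    L gray
      L→F: F is gray → back edge
First back edge: L → F.

L→F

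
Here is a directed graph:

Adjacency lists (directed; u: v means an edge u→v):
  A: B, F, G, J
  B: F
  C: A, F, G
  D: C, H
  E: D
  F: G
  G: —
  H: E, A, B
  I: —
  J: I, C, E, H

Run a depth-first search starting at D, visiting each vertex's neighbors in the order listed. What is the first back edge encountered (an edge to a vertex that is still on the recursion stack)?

J->C

DFS from D (visiting each vertex's neighbors in the order listed); mark gray on enter, black on exit:
D gray
  C gray
    A gray
      B gray
        F gray
          G gray
          G black
        F black
      B black
      A→F: F black — skip
      A→G: G black — skip
      J gray
        I gray
        I black
        J→C: C is gray → back edge
First back edge: J → C.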